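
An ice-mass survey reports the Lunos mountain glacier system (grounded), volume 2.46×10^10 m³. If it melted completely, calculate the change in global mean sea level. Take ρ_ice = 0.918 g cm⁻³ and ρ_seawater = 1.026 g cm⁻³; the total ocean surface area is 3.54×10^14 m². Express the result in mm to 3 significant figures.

≈ 0.0622 mm

Lunos: 2.46×10^10 m³ × (918/1026) = 2.201×10^10 m³ of water.
Spread over 3.54×10^14 m² of ocean, Δh = 2.201×10^10 / 3.54×10^14 = 6.22×10^-5 m = 0.0622 mm.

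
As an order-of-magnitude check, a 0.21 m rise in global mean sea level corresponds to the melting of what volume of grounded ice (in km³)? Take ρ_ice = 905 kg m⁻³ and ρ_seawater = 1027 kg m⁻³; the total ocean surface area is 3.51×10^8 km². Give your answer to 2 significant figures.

Required water volume = Δh × A = 0.21 m × 3.51×10^14 m² = 7.371×10^13 m³ = 7.371×10^4 km³.
Ice volume = water volume × ρ_w/ρ_ice = 7.371×10^4 × 1027/905 = 8.4×10^4 km³.

≈ 8.4×10^4 km³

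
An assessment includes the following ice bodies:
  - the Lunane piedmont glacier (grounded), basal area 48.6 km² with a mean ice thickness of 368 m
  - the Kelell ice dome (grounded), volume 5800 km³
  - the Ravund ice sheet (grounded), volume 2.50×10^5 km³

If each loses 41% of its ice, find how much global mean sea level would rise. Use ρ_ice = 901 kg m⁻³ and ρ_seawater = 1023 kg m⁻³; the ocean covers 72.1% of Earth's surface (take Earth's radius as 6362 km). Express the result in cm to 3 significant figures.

Lunane: ice volume = 48.6 km² × 368 m = 17.88 km³; 0.41 × 17.88 × (901/1023) = 6.458 km³ of water.
Kelell: 0.41 × 5800 km³ × (901/1023) = 2094 km³ of water.
Ravund: 0.41 × 2.50×10^5 km³ × (901/1023) = 9.028×10^4 km³ of water.
Total added water ≈ 9.238×10^13 m³ over 3.67×10^14 m² → Δh = 0.252 m = 25.2 cm.

≈ 25.2 cm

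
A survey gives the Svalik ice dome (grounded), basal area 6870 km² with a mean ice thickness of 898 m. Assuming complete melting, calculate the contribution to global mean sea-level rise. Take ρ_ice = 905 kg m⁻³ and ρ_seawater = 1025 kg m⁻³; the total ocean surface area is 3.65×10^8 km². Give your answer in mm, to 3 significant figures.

Svalik: ice volume = 6870 km² × 898 m = 6169 km³; 6169 × (905/1025) = 5447 km³ of water.
Spread over 3.65×10^14 m² of ocean, Δh = 5.447×10^12 / 3.65×10^14 = 0.0149 m = 14.9 mm.

≈ 14.9 mm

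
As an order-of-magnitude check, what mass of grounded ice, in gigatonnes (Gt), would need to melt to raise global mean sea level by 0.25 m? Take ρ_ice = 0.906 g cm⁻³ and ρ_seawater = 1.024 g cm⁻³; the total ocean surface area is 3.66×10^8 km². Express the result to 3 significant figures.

≈ 9.37×10^4 Gt

Required water volume = Δh × A = 0.25 m × 3.66×10^14 m² = 9.150×10^13 m³.
ρ_w = 1.024 g cm⁻³ = 1024 kg m⁻³, so the mass of water = 9.150×10^13 m³ × 1024 kg m⁻³ = 9.370×10^16 kg = 9.37×10^4 Gt (and the same mass of ice, by conservation).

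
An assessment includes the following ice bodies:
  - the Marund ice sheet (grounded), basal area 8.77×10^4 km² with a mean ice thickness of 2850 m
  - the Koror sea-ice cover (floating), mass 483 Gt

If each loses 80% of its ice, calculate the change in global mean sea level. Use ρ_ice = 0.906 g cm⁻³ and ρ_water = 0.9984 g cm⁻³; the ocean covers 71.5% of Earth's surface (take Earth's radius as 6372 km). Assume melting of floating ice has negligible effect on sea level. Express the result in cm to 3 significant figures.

Marund: ice volume = 8.77×10^4 km² × 2850 m = 2.499×10^5 km³; 0.8 × 2.499×10^5 × (906/998.4) = 1.815×10^5 km³ of water.
The Koror sea-ice cover is floating and already displaces its own weight of water, so its melt adds essentially nothing to sea level.
Total added water ≈ 1.815×10^14 m³ over 3.65×10^14 m² → Δh = 0.497 m = 49.7 cm.

≈ 49.7 cm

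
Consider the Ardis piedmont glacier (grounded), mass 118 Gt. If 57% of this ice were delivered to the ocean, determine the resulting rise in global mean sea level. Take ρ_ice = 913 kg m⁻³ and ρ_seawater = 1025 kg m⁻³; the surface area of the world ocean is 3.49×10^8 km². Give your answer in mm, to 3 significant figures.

≈ 0.188 mm

Ardis: 0.57 × 118 Gt = 6.726×10^13 kg; dividing by ρ_w = 1025 kg m⁻³ gives 6.562×10^10 m³ of water.
Spread over 3.49×10^14 m² of ocean, Δh = 6.562×10^10 / 3.49×10^14 = 1.88×10^-4 m = 0.188 mm.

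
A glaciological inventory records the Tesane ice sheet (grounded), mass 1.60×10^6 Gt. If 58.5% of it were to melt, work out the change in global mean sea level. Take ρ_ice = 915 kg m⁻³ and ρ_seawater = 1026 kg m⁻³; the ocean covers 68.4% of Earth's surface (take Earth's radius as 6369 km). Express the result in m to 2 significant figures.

Tesane: 0.585 × 1.60×10^6 Gt = 9.360×10^17 kg; dividing by ρ_w = 1026 kg m⁻³ gives 9.123×10^14 m³ of water.
Spread over 3.49×10^14 m² of ocean, Δh = 9.123×10^14 / 3.49×10^14 = 2.62 m.

≈ 2.6 m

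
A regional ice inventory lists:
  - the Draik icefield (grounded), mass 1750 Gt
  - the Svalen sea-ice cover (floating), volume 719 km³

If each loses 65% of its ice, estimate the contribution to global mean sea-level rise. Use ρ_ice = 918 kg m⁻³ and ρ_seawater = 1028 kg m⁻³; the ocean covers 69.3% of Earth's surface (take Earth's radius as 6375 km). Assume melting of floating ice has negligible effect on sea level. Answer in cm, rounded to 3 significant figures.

Draik: 0.65 × 1750 Gt = 1.138×10^15 kg; dividing by ρ_w = 1028 kg m⁻³ gives 1.107×10^12 m³ of water.
The Svalen sea-ice cover is floating and already displaces its own weight of water, so its melt adds essentially nothing to sea level.
Total added water ≈ 1.107×10^12 m³ over 3.54×10^14 m² → Δh = 3.13×10^-3 m = 0.313 cm.

≈ 0.313 cm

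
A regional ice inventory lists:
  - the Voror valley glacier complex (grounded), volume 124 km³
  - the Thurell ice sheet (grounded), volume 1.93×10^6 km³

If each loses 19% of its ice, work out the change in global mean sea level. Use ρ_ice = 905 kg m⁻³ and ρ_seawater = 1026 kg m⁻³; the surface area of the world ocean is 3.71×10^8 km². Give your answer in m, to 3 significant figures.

≈ 0.872 m

Voror: 0.19 × 124 km³ × (905/1026) = 20.78 km³ of water.
Thurell: 0.19 × 1.93×10^6 km³ × (905/1026) = 3.235×10^5 km³ of water.
Total added water ≈ 3.235×10^14 m³ over 3.71×10^14 m² → Δh = 0.872 m.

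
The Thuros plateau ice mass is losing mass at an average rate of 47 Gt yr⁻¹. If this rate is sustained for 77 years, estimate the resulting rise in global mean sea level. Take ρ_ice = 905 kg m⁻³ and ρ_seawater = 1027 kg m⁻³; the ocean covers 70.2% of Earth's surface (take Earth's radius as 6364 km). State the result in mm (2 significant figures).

≈ 9.9 mm

Total mass lost = 47 Gt/yr × 77 yr = 3619 Gt = 3.619×10^15 kg.
ρ_w = 1027 kg m⁻³, so water volume = 3.619×10^15 / 1027 = 3.524×10^12 m³.
Δh = 3.524×10^12 / 3.57×10^14 = 9.86×10^-3 m = 9.9 mm.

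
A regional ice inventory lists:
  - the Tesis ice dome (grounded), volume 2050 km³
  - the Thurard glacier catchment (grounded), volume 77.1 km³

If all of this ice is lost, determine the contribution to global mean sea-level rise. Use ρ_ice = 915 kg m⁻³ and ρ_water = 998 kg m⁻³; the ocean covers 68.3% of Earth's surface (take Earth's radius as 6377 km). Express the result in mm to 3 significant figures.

≈ 5.59 mm

Tesis: 2050 km³ × (915/998) = 1880 km³ of water.
Thurard: 77.1 km³ × (915/998) = 70.69 km³ of water.
Total added water ≈ 1.950×10^12 m³ over 3.49×10^14 m² → Δh = 5.59×10^-3 m = 5.59 mm.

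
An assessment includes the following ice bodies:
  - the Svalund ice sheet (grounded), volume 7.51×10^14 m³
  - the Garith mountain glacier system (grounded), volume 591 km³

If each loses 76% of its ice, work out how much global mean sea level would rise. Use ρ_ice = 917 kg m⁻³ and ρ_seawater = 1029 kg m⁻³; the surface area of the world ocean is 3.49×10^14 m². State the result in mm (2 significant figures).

Svalund: 0.76 × 7.51×10^14 m³ × (917/1029) = 5.086×10^14 m³ of water.
Garith: 0.76 × 591 km³ × (917/1029) = 400.3 km³ of water.
Total added water ≈ 5.090×10^14 m³ over 3.49×10^14 m² → Δh = 1.46 m = 1500 mm.

≈ 1500 mm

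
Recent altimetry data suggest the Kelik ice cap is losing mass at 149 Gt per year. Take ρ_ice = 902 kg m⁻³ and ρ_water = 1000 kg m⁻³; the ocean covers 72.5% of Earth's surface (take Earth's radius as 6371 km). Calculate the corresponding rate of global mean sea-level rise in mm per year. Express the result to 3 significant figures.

ρ_w = 1000 kg m⁻³. Annual water volume added = 149 Gt / ρ_w = 1.490×10^14 kg / 1000 kg m⁻³ = 1.490×10^11 m³.
Δh per year = 1.490×10^11 / 3.70×10^14 = 4.03×10^-4 m = 0.403 mm.

≈ 0.403 mm/yr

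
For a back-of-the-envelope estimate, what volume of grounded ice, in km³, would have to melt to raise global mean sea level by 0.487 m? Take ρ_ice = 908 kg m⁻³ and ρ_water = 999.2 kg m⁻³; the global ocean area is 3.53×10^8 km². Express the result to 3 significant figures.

≈ 1.89×10^5 km³

Required water volume = Δh × A = 0.487 m × 3.53×10^14 m² = 1.719×10^14 m³ = 1.719×10^5 km³.
Ice volume = water volume × ρ_w/ρ_ice = 1.719×10^5 × 999.2/908 = 1.89×10^5 km³.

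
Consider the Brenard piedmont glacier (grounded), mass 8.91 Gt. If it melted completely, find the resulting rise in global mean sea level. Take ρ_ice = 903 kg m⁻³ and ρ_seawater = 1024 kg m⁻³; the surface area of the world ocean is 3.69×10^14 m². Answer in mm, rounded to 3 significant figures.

≈ 0.0236 mm

Brenard: 8.91 Gt = 8.910×10^12 kg; dividing by ρ_w = 1024 kg m⁻³ gives 8.701×10^9 m³ of water.
Spread over 3.69×10^14 m² of ocean, Δh = 8.701×10^9 / 3.69×10^14 = 2.36×10^-5 m = 0.0236 mm.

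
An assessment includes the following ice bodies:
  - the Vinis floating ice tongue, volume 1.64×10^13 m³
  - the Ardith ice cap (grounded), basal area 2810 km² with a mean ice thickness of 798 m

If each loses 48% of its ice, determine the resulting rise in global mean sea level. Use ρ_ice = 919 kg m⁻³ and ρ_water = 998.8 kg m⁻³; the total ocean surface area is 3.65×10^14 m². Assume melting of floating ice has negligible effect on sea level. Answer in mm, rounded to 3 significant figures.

≈ 2.71 mm

The Vinis floating ice tongue is floating and already displaces its own weight of water, so its melt adds essentially nothing to sea level.
Ardith: ice volume = 2810 km² × 798 m = 2242 km³; 0.48 × 2242 × (919/998.8) = 990.3 km³ of water.
Total added water ≈ 9.903×10^11 m³ over 3.65×10^14 m² → Δh = 2.71×10^-3 m = 2.71 mm.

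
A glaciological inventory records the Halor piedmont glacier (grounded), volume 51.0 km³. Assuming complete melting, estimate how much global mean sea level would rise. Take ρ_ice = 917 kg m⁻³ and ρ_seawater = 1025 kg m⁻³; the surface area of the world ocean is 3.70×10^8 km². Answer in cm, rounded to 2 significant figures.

≈ 0.012 cm

Halor: 51.0 km³ × (917/1025) = 45.63 km³ of water.
Spread over 3.70×10^14 m² of ocean, Δh = 4.563×10^10 / 3.70×10^14 = 1.23×10^-4 m = 0.012 cm.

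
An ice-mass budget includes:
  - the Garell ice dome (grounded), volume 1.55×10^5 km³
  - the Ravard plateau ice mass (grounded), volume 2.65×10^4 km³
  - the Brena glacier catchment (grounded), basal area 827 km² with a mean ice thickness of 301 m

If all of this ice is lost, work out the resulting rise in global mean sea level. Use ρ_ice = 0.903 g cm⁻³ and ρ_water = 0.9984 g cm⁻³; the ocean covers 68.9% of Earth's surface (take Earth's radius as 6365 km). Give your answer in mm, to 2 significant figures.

Garell: 1.55×10^5 km³ × (903/998.4) = 1.402×10^5 km³ of water.
Ravard: 2.65×10^4 km³ × (903/998.4) = 2.397×10^4 km³ of water.
Brena: ice volume = 827 km² × 301 m = 248.9 km³; 248.9 × (903/998.4) = 225.1 km³ of water.
Total added water ≈ 1.644×10^14 m³ over 3.51×10^14 m² → Δh = 0.469 m = 470 mm.

≈ 470 mm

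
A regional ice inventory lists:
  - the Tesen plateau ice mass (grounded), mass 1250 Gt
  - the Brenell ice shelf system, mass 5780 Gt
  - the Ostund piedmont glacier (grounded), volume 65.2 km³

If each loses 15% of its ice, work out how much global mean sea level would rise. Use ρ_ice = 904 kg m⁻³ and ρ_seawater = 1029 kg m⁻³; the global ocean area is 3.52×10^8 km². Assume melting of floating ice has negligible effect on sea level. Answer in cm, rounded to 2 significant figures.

≈ 0.054 cm

Tesen: 0.15 × 1250 Gt = 1.875×10^14 kg; dividing by ρ_w = 1029 kg m⁻³ gives 1.822×10^11 m³ of water.
The Brenell ice shelf system is floating and already displaces its own weight of water, so its melt adds essentially nothing to sea level.
Ostund: 0.15 × 65.2 km³ × (904/1029) = 8.592 km³ of water.
Total added water ≈ 1.908×10^11 m³ over 3.52×10^14 m² → Δh = 5.42×10^-4 m = 0.054 cm.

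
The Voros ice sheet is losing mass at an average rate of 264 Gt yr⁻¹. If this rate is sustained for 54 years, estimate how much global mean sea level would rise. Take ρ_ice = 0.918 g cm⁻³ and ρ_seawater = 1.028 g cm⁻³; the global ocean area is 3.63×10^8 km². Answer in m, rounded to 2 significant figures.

≈ 0.038 m

Total mass lost = 264 Gt/yr × 54 yr = 1.426×10^4 Gt = 1.426×10^16 kg.
ρ_w = 1.028 g cm⁻³ = 1028 kg m⁻³, so water volume = 1.426×10^16 / 1028 = 1.387×10^13 m³.
Δh = 1.387×10^13 / 3.63×10^14 = 0.0382 m.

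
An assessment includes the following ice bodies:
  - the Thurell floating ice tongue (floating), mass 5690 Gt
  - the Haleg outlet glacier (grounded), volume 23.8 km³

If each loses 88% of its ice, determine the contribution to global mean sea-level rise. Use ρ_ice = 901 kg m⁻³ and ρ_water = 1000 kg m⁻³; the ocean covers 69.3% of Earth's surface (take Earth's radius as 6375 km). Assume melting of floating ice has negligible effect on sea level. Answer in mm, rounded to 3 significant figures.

The Thurell floating ice tongue is floating and already displaces its own weight of water, so its melt adds essentially nothing to sea level.
Haleg: 0.88 × 23.8 km³ × (901/1000) = 18.87 km³ of water.
Total added water ≈ 1.887×10^10 m³ over 3.54×10^14 m² → Δh = 5.33×10^-5 m = 0.0533 mm.

≈ 0.0533 mm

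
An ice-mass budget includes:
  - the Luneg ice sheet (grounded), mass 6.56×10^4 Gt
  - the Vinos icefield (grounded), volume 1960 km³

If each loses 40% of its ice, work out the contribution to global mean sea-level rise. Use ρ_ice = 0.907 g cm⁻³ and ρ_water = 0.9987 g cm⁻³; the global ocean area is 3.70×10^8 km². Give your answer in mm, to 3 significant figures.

Luneg: 0.4 × 6.56×10^4 Gt = 2.624×10^16 kg; dividing by ρ_w = 0.9987 g cm⁻³ = 998.7 kg m⁻³ gives 2.627×10^13 m³ of water.
Vinos: 0.4 × 1960 km³ × (907/998.7) = 712.0 km³ of water.
Total added water ≈ 2.699×10^13 m³ over 3.70×10^14 m² → Δh = 0.0729 m = 72.9 mm.

≈ 72.9 mm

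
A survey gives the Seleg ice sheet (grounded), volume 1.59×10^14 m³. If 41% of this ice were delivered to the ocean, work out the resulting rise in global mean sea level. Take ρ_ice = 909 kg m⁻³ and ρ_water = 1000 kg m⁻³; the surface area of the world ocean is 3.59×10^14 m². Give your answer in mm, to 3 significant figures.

Seleg: 0.41 × 1.59×10^14 m³ × (909/1000) = 5.926×10^13 m³ of water.
Spread over 3.59×10^14 m² of ocean, Δh = 5.926×10^13 / 3.59×10^14 = 0.165 m = 165 mm.

≈ 165 mm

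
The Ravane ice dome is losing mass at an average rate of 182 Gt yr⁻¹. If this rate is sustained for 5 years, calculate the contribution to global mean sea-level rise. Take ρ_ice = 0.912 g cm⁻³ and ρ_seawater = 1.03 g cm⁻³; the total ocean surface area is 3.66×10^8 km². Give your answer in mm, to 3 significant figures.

≈ 2.41 mm

Total mass lost = 182 Gt/yr × 5 yr = 910.0 Gt = 9.100×10^14 kg.
ρ_w = 1.03 g cm⁻³ = 1030 kg m⁻³, so water volume = 9.100×10^14 / 1030 = 8.835×10^11 m³.
Δh = 8.835×10^11 / 3.66×10^14 = 2.41×10^-3 m = 2.41 mm.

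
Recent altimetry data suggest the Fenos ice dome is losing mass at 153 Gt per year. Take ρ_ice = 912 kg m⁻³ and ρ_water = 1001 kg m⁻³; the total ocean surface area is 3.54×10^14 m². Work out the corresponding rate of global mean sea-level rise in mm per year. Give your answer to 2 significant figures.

ρ_w = 1001 kg m⁻³. Annual water volume added = 153 Gt / ρ_w = 1.530×10^14 kg / 1001 kg m⁻³ = 1.528×10^11 m³.
Δh per year = 1.528×10^11 / 3.54×10^14 = 4.32×10^-4 m = 0.43 mm.

≈ 0.43 mm/yr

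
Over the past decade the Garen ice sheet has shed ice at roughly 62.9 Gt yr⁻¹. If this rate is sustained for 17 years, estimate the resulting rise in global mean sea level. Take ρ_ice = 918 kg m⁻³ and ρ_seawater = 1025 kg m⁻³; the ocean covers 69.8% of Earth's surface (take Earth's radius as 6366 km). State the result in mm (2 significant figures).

≈ 2.9 mm

Total mass lost = 62.9 Gt/yr × 17 yr = 1069 Gt = 1.069×10^15 kg.
ρ_w = 1025 kg m⁻³, so water volume = 1.069×10^15 / 1025 = 1.043×10^12 m³.
Δh = 1.043×10^12 / 3.55×10^14 = 2.93×10^-3 m = 2.9 mm.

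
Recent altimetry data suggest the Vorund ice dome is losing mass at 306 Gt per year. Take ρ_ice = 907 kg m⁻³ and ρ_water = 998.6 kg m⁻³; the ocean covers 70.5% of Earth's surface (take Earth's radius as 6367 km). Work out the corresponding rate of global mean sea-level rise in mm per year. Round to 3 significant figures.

ρ_w = 998.6 kg m⁻³. Annual water volume added = 306 Gt / ρ_w = 3.060×10^14 kg / 998.6 kg m⁻³ = 3.064×10^11 m³.
Δh per year = 3.064×10^11 / 3.59×10^14 = 8.53×10^-4 m = 0.853 mm.

≈ 0.853 mm/yr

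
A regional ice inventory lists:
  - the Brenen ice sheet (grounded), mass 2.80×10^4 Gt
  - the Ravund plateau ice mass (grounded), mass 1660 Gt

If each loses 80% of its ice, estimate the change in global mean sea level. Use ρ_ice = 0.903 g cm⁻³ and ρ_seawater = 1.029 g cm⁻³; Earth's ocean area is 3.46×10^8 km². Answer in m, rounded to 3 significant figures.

Brenen: 0.8 × 2.80×10^4 Gt = 2.240×10^16 kg; dividing by ρ_w = 1.029 g cm⁻³ = 1029 kg m⁻³ gives 2.177×10^13 m³ of water.
Ravund: 0.8 × 1660 Gt = 1.328×10^15 kg; dividing by ρ_w = 1029 kg m⁻³ gives 1.291×10^12 m³ of water.
Total added water ≈ 2.306×10^13 m³ over 3.46×10^14 m² → Δh = 0.0666 m.

≈ 0.0666 m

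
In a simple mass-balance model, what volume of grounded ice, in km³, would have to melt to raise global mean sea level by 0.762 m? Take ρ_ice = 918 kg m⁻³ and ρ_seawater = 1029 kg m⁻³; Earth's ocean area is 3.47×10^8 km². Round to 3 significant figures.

≈ 2.96×10^5 km³

Required water volume = Δh × A = 0.762 m × 3.47×10^14 m² = 2.644×10^14 m³ = 2.644×10^5 km³.
Ice volume = water volume × ρ_w/ρ_ice = 2.644×10^5 × 1029/918 = 2.96×10^5 km³.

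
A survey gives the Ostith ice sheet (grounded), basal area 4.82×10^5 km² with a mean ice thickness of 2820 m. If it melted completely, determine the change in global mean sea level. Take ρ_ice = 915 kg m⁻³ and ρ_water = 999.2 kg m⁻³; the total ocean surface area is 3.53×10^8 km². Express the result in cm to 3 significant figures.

Ostith: ice volume = 4.82×10^5 km² × 2820 m = 1.359×10^6 km³; 1.359×10^6 × (915/999.2) = 1.245×10^6 km³ of water.
Spread over 3.53×10^14 m² of ocean, Δh = 1.245×10^15 / 3.53×10^14 = 3.53 m = 353 cm.

≈ 353 cm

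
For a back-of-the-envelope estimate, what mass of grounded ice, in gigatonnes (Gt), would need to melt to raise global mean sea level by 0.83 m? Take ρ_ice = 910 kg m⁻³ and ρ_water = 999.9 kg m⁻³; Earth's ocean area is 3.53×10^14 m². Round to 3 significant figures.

Required water volume = Δh × A = 0.83 m × 3.53×10^14 m² = 2.930×10^14 m³.
ρ_w = 999.9 kg m⁻³, so the mass of water = 2.930×10^14 m³ × 999.9 kg m⁻³ = 2.930×10^17 kg = 2.93×10^5 Gt (and the same mass of ice, by conservation).

≈ 2.93×10^5 Gt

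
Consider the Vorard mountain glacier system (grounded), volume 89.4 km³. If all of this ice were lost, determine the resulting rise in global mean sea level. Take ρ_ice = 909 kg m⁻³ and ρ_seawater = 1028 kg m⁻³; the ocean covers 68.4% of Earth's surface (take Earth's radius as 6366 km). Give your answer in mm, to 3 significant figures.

Vorard: 89.4 km³ × (909/1028) = 79.05 km³ of water.
Spread over 3.48×10^14 m² of ocean, Δh = 7.905×10^10 / 3.48×10^14 = 2.27×10^-4 m = 0.227 mm.

≈ 0.227 mm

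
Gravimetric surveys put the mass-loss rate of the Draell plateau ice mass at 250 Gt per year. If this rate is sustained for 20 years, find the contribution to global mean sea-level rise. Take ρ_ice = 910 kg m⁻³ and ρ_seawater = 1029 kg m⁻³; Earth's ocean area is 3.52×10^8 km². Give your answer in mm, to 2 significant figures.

Total mass lost = 250 Gt/yr × 20 yr = 5000 Gt = 5.000×10^15 kg.
ρ_w = 1029 kg m⁻³, so water volume = 5.000×10^15 / 1029 = 4.859×10^12 m³.
Δh = 4.859×10^12 / 3.52×10^14 = 0.0138 m = 14 mm.

≈ 14 mm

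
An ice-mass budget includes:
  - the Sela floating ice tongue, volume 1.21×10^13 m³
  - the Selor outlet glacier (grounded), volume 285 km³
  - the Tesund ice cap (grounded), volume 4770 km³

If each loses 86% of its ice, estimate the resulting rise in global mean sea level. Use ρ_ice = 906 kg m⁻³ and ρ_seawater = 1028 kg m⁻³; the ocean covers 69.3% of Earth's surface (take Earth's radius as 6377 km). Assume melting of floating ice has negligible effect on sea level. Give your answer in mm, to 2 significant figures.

The Sela floating ice tongue is floating and already displaces its own weight of water, so its melt adds essentially nothing to sea level.
Selor: 0.86 × 285 km³ × (906/1028) = 216.0 km³ of water.
Tesund: 0.86 × 4770 km³ × (906/1028) = 3615 km³ of water.
Total added water ≈ 3.831×10^12 m³ over 3.54×10^14 m² → Δh = 0.0108 m = 11 mm.

≈ 11 mm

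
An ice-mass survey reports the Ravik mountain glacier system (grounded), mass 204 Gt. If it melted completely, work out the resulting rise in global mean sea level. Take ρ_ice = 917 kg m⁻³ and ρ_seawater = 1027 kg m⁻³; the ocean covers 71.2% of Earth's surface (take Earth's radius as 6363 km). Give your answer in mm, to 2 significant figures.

Ravik: 204 Gt = 2.040×10^14 kg; dividing by ρ_w = 1027 kg m⁻³ gives 1.986×10^11 m³ of water.
Spread over 3.62×10^14 m² of ocean, Δh = 1.986×10^11 / 3.62×10^14 = 5.48×10^-4 m = 0.55 mm.

≈ 0.55 mm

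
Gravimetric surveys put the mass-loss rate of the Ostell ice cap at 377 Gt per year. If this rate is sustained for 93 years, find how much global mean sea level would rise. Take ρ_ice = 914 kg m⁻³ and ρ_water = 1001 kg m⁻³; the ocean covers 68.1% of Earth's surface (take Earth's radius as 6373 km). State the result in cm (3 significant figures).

Total mass lost = 377 Gt/yr × 93 yr = 3.506×10^4 Gt = 3.506×10^16 kg.
ρ_w = 1001 kg m⁻³, so water volume = 3.506×10^16 / 1001 = 3.503×10^13 m³.
Δh = 3.503×10^13 / 3.48×10^14 = 0.101 m = 10.1 cm.

≈ 10.1 cm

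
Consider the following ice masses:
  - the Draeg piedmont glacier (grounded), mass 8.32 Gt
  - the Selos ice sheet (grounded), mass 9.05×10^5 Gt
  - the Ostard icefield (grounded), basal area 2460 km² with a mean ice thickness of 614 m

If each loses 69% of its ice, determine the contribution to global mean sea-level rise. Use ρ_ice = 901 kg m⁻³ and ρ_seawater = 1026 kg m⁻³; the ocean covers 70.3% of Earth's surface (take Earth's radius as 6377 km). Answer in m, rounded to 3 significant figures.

Draeg: 0.69 × 8.32 Gt = 5.741×10^12 kg; dividing by ρ_w = 1026 kg m⁻³ gives 5.595×10^9 m³ of water.
Selos: 0.69 × 9.05×10^5 Gt = 6.244×10^17 kg; dividing by ρ_w = 1026 kg m⁻³ gives 6.086×10^14 m³ of water.
Ostard: ice volume = 2460 km² × 614 m = 1510 km³; 0.69 × 1510 × (901/1026) = 915.2 km³ of water.
Total added water ≈ 6.095×10^14 m³ over 3.59×10^14 m² → Δh = 1.70 m.

≈ 1.70 m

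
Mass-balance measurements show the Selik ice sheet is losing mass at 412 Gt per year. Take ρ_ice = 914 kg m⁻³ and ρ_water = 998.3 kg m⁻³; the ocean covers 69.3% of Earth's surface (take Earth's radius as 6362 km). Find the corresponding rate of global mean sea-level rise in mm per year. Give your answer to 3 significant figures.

ρ_w = 998.3 kg m⁻³. Annual water volume added = 412 Gt / ρ_w = 4.120×10^14 kg / 998.3 kg m⁻³ = 4.127×10^11 m³.
Δh per year = 4.127×10^11 / 3.52×10^14 = 1.17×10^-3 m = 1.17 mm.

≈ 1.17 mm/yr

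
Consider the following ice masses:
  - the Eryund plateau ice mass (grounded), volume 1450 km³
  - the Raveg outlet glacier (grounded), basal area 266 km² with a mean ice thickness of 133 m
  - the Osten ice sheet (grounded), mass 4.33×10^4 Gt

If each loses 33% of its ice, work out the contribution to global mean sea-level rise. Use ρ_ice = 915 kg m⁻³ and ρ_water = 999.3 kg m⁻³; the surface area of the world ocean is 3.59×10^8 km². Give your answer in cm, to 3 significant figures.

≈ 4.11 cm

Eryund: 0.33 × 1450 km³ × (915/999.3) = 438.1 km³ of water.
Raveg: ice volume = 266 km² × 133 m = 35.38 km³; 0.33 × 35.38 × (915/999.3) = 10.69 km³ of water.
Osten: 0.33 × 4.33×10^4 Gt = 1.429×10^16 kg; dividing by ρ_w = 999.3 kg m⁻³ gives 1.430×10^13 m³ of water.
Total added water ≈ 1.475×10^13 m³ over 3.59×10^14 m² → Δh = 0.0411 m = 4.11 cm.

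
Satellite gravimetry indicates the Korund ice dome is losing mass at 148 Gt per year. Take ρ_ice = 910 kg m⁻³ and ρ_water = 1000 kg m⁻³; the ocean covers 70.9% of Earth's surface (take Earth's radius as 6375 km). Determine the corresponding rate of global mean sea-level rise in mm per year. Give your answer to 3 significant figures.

ρ_w = 1000 kg m⁻³. Annual water volume added = 148 Gt / ρ_w = 1.480×10^14 kg / 1000 kg m⁻³ = 1.480×10^11 m³.
Δh per year = 1.480×10^11 / 3.62×10^14 = 4.09×10^-4 m = 0.409 mm.

≈ 0.409 mm/yr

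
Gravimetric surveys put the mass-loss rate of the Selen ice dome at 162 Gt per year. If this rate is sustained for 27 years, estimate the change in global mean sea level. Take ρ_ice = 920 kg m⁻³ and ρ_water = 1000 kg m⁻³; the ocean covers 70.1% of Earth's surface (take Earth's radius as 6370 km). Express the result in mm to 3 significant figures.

Total mass lost = 162 Gt/yr × 27 yr = 4374 Gt = 4.374×10^15 kg.
ρ_w = 1000 kg m⁻³, so water volume = 4.374×10^15 / 1000 = 4.374×10^12 m³.
Δh = 4.374×10^12 / 3.57×10^14 = 0.0122 m = 12.2 mm.

≈ 12.2 mm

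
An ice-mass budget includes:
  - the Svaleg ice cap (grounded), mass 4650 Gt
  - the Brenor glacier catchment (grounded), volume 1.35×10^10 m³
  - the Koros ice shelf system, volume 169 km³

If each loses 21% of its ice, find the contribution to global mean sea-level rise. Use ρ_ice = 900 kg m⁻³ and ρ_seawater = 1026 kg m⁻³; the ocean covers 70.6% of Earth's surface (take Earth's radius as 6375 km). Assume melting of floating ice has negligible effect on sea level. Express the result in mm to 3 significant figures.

Svaleg: 0.21 × 4650 Gt = 9.765×10^14 kg; dividing by ρ_w = 1026 kg m⁻³ gives 9.518×10^11 m³ of water.
Brenor: 0.21 × 1.35×10^10 m³ × (900/1026) = 2.487×10^9 m³ of water.
The Koros ice shelf system is floating and already displaces its own weight of water, so its melt adds essentially nothing to sea level.
Total added water ≈ 9.542×10^11 m³ over 3.61×10^14 m² → Δh = 2.65×10^-3 m = 2.65 mm.

≈ 2.65 mm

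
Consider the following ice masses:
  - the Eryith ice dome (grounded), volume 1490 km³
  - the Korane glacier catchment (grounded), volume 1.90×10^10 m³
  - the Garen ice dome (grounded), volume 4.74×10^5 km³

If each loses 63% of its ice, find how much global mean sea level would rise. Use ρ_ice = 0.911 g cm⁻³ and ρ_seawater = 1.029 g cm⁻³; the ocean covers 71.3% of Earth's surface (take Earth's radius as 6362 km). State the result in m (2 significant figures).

≈ 0.73 m

Eryith: 0.63 × 1490 km³ × (911/1029) = 831.1 km³ of water.
Korane: 0.63 × 1.90×10^10 m³ × (911/1029) = 1.060×10^10 m³ of water.
Garen: 0.63 × 4.74×10^5 km³ × (911/1029) = 2.644×10^5 km³ of water.
Total added water ≈ 2.652×10^14 m³ over 3.63×10^14 m² → Δh = 0.731 m.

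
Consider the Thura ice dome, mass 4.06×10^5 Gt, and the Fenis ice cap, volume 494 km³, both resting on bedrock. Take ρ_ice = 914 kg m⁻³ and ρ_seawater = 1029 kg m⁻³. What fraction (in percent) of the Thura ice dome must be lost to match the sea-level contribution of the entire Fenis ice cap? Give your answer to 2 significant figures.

≈ 0.11 %

Equal sea-level rise means equal mass of meltwater, i.e. equal mass of ice lost.
Ice mass of Fenis: 4.515×10^14 kg; ice mass of Thura: 4.060×10^17 kg.
Fraction required = 4.515×10^14 / 4.060×10^17 = 1.11×10^-3 → 0.11 %.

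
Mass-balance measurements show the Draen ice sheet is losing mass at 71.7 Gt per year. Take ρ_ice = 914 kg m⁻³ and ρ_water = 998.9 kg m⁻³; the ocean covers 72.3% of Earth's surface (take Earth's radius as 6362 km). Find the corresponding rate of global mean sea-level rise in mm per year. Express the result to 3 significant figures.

ρ_w = 998.9 kg m⁻³. Annual water volume added = 71.7 Gt / ρ_w = 7.170×10^13 kg / 998.9 kg m⁻³ = 7.178×10^10 m³.
Δh per year = 7.178×10^10 / 3.68×10^14 = 1.95×10^-4 m = 0.195 mm.

≈ 0.195 mm/yr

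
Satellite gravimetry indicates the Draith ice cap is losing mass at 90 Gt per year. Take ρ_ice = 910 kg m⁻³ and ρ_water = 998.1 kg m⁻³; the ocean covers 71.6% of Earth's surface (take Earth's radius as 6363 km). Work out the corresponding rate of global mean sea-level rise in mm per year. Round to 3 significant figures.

ρ_w = 998.1 kg m⁻³. Annual water volume added = 90 Gt / ρ_w = 9.000×10^13 kg / 998.1 kg m⁻³ = 9.017×10^10 m³.
Δh per year = 9.017×10^10 / 3.64×10^14 = 2.48×10^-4 m = 0.248 mm.

≈ 0.248 mm/yr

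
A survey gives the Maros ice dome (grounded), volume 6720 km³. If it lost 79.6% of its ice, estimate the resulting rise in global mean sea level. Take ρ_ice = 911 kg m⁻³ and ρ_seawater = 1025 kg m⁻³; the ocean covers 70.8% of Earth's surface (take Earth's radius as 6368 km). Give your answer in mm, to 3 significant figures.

Maros: 0.796 × 6720 km³ × (911/1025) = 4754 km³ of water.
Spread over 3.61×10^14 m² of ocean, Δh = 4.754×10^12 / 3.61×10^14 = 0.0132 m = 13.2 mm.

≈ 13.2 mm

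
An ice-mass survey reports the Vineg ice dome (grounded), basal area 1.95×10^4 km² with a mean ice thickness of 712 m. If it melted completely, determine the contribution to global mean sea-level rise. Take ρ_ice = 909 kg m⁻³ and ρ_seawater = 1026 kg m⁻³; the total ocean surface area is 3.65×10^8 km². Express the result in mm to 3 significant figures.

Vineg: ice volume = 1.95×10^4 km² × 712 m = 1.388×10^4 km³; 1.388×10^4 × (909/1026) = 1.230×10^4 km³ of water.
Spread over 3.65×10^14 m² of ocean, Δh = 1.230×10^13 / 3.65×10^14 = 0.0337 m = 33.7 mm.

≈ 33.7 mm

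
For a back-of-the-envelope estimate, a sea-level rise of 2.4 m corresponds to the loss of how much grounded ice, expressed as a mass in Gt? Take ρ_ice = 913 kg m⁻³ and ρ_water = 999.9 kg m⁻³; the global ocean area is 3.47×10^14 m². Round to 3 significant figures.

Required water volume = Δh × A = 2.4 m × 3.47×10^14 m² = 8.328×10^14 m³.
ρ_w = 999.9 kg m⁻³, so the mass of water = 8.328×10^14 m³ × 999.9 kg m⁻³ = 8.327×10^17 kg = 8.33×10^5 Gt (and the same mass of ice, by conservation).

≈ 8.33×10^5 Gt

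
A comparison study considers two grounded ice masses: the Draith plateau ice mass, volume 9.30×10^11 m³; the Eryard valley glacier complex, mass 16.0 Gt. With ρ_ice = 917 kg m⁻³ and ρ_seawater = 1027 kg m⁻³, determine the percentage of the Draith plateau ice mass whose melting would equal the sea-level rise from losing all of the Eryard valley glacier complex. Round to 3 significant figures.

Equal sea-level rise means equal mass of meltwater, i.e. equal mass of ice lost.
Ice mass of Eryard: 1.600×10^13 kg; ice mass of Draith: 8.528×10^14 kg.
Fraction required = 1.600×10^13 / 8.528×10^14 = 0.0188 → 1.88 %.

≈ 1.88 %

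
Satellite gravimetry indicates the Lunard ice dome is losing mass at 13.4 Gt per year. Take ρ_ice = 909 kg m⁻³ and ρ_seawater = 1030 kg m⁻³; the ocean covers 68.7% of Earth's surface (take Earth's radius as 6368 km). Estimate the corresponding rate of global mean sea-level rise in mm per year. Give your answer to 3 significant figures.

≈ 0.0372 mm/yr

ρ_w = 1030 kg m⁻³. Annual water volume added = 13.4 Gt / ρ_w = 1.340×10^13 kg / 1030 kg m⁻³ = 1.301×10^10 m³.
Δh per year = 1.301×10^10 / 3.50×10^14 = 3.72×10^-5 m = 0.0372 mm.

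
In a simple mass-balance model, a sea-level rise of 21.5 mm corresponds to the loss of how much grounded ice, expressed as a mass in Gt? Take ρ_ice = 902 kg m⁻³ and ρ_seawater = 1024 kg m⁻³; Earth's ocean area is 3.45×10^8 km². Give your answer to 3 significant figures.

≈ 7600 Gt

Required water volume = Δh × A = 0.0215 m × 3.45×10^14 m² = 7.417×10^12 m³.
ρ_w = 1024 kg m⁻³, so the mass of water = 7.417×10^12 m³ × 1024 kg m⁻³ = 7.596×10^15 kg = 7600 Gt (and the same mass of ice, by conservation).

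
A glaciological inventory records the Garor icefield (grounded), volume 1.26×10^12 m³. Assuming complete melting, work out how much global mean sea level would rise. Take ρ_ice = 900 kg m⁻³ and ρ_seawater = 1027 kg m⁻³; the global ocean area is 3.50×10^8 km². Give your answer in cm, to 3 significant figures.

≈ 0.315 cm

Garor: 1.26×10^12 m³ × (900/1027) = 1.104×10^12 m³ of water.
Spread over 3.50×10^14 m² of ocean, Δh = 1.104×10^12 / 3.50×10^14 = 3.15×10^-3 m = 0.315 cm.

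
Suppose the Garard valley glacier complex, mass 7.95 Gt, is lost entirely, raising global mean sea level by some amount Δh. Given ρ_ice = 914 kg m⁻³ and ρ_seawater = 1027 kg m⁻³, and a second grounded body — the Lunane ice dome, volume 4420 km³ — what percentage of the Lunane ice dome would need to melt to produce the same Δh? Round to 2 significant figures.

Equal sea-level rise means equal mass of meltwater, i.e. equal mass of ice lost.
Ice mass of Garard: 7.950×10^12 kg; ice mass of Lunane: 4.040×10^15 kg.
Fraction required = 7.950×10^12 / 4.040×10^15 = 1.97×10^-3 → 0.20 %.

≈ 0.20 %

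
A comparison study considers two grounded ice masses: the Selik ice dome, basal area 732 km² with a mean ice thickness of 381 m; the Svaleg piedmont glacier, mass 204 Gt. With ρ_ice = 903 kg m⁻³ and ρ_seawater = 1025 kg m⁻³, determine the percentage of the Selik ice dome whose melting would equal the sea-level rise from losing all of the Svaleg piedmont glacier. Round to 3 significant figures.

≈ 81.0 %

Equal sea-level rise means equal mass of meltwater, i.e. equal mass of ice lost.
Ice mass of Svaleg: 2.040×10^14 kg; ice mass of Selik: 2.518×10^14 kg.
Fraction required = 2.040×10^14 / 2.518×10^14 = 0.810 → 81.0 %.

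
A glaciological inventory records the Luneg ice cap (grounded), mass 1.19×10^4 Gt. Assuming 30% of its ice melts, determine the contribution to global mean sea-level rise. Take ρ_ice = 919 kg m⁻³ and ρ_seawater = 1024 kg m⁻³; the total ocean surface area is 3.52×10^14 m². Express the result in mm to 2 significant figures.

≈ 9.9 mm

Luneg: 0.3 × 1.19×10^4 Gt = 3.570×10^15 kg; dividing by ρ_w = 1024 kg m⁻³ gives 3.486×10^12 m³ of water.
Spread over 3.52×10^14 m² of ocean, Δh = 3.486×10^12 / 3.52×10^14 = 9.90×10^-3 m = 9.9 mm.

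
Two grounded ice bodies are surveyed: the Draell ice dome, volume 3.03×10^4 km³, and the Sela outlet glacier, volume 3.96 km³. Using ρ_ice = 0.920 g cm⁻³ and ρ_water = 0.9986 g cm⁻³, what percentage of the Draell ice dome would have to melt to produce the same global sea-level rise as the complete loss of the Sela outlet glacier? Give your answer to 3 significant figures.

Equal sea-level rise means equal mass of meltwater, i.e. equal mass of ice lost.
Ice mass of Sela: 3.643×10^12 kg; ice mass of Draell: 2.788×10^16 kg.
Fraction required = 3.643×10^12 / 2.788×10^16 = 1.31×10^-4 → 0.0131 %.

≈ 0.0131 %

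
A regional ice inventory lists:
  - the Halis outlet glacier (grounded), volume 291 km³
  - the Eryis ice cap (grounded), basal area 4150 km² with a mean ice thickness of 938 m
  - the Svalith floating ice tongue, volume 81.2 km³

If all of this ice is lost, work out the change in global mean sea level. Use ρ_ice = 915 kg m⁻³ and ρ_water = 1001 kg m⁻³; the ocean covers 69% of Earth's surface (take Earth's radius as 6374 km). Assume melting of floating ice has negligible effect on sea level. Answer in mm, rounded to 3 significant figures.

≈ 10.9 mm

Halis: 291 km³ × (915/1001) = 266.0 km³ of water.
Eryis: ice volume = 4150 km² × 938 m = 3893 km³; 3893 × (915/1001) = 3558 km³ of water.
The Svalith floating ice tongue is floating and already displaces its own weight of water, so its melt adds essentially nothing to sea level.
Total added water ≈ 3.824×10^12 m³ over 3.52×10^14 m² → Δh = 0.0109 m = 10.9 mm.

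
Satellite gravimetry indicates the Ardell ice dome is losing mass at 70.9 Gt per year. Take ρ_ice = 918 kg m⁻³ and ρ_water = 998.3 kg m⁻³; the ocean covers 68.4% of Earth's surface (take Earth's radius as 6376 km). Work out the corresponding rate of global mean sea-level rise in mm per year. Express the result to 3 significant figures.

≈ 0.203 mm/yr

ρ_w = 998.3 kg m⁻³. Annual water volume added = 70.9 Gt / ρ_w = 7.090×10^13 kg / 998.3 kg m⁻³ = 7.102×10^10 m³.
Δh per year = 7.102×10^10 / 3.49×10^14 = 2.03×10^-4 m = 0.203 mm.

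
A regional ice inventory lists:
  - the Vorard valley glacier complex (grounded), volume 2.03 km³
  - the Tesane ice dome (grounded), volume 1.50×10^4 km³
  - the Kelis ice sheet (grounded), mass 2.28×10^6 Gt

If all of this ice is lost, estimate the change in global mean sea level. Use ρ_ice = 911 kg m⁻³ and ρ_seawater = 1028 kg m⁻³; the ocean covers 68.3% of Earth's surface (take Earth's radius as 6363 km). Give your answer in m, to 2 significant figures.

Vorard: 2.03 km³ × (911/1028) = 1.799 km³ of water.
Tesane: 1.50×10^4 km³ × (911/1028) = 1.329×10^4 km³ of water.
Kelis: 2.28×10^6 Gt = 2.280×10^18 kg; dividing by ρ_w = 1028 kg m⁻³ gives 2.218×10^15 m³ of water.
Total added water ≈ 2.231×10^15 m³ over 3.47×10^14 m² → Δh = 6.42 m.

≈ 6.4 m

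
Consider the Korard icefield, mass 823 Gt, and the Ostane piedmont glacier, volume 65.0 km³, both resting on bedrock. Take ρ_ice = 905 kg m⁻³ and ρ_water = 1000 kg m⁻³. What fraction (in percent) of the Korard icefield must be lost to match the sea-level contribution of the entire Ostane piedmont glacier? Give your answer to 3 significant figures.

≈ 7.15 %

Equal sea-level rise means equal mass of meltwater, i.e. equal mass of ice lost.
Ice mass of Ostane: 5.882×10^13 kg; ice mass of Korard: 8.230×10^14 kg.
Fraction required = 5.882×10^13 / 8.230×10^14 = 0.0715 → 7.15 %.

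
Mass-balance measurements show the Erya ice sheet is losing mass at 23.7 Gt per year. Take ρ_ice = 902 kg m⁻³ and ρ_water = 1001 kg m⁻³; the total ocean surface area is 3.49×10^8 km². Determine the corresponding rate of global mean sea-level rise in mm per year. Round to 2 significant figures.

ρ_w = 1001 kg m⁻³. Annual water volume added = 23.7 Gt / ρ_w = 2.370×10^13 kg / 1001 kg m⁻³ = 2.368×10^10 m³.
Δh per year = 2.368×10^10 / 3.49×10^14 = 6.78×10^-5 m = 0.068 mm.

≈ 0.068 mm/yr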